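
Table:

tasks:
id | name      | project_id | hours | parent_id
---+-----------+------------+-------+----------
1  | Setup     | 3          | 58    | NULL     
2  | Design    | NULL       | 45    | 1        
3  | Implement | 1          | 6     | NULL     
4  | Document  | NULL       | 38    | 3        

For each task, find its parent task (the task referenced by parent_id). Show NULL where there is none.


This is a self-join: tasks is joined to a second copy of itself, matching each row's parent_id to another row's id. Use LEFT JOIN so rows with parent_id=NULL are kept.
  - task 1 (Setup): parent_id=NULL -> NULL
  - task 2 (Design): parent_id=1 -> Setup
  - task 3 (Implement): parent_id=NULL -> NULL
  - task 4 (Document): parent_id=3 -> Implement

SQL:
SELECT a.name AS item, b.name AS parent
FROM tasks a
LEFT JOIN tasks b ON a.parent_id = b.id

Result:
item      | parent   
----------+----------
Setup     | NULL     
Design    | Setup    
Implement | NULL     
Document  | Implement


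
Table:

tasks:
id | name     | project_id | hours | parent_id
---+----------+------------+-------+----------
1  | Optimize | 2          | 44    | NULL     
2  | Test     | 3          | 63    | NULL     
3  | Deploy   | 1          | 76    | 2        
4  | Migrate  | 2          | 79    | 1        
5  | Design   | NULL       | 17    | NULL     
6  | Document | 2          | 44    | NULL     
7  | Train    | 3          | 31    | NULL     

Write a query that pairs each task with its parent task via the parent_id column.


This is a self-join: tasks is joined to a second copy of itself, matching each row's parent_id to another row's id. Use LEFT JOIN so rows with parent_id=NULL are kept.
  - task 1 (Optimize): parent_id=NULL -> NULL
  - task 2 (Test): parent_id=NULL -> NULL
  - task 3 (Deploy): parent_id=2 -> Test
  - task 4 (Migrate): parent_id=1 -> Optimize
  - task 5 (Design): parent_id=NULL -> NULL
  - task 6 (Document): parent_id=NULL -> NULL
  - task 7 (Train): parent_id=NULL -> NULL

SQL:
SELECT a.name AS item, b.name AS parent
FROM tasks a
LEFT JOIN tasks b ON a.parent_id = b.id

Result:
item     | parent  
---------+---------
Optimize | NULL    
Test     | NULL    
Deploy   | Test    
Migrate  | Optimize
Design   | NULL    
Document | NULL    
Train    | NULL    


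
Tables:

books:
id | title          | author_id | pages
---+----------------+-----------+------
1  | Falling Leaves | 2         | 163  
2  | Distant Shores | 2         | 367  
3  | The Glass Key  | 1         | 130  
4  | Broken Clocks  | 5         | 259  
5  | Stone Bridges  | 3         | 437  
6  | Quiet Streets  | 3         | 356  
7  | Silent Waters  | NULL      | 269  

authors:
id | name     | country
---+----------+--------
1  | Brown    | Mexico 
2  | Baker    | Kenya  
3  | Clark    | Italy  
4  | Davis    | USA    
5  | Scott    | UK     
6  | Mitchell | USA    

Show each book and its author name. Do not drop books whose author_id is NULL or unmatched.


LEFT JOIN keeps every row from books (the left table); where author_id has no match in authors, the author columns become NULL. Walk through each book:
  - book 1 (Falling Leaves): author_id=2 -> matches Baker
  - book 2 (Distant Shores): author_id=2 -> matches Baker
  - book 3 (The Glass Key): author_id=1 -> matches Brown
  - book 4 (Broken Clocks): author_id=5 -> matches Scott
  - book 5 (Stone Bridges): author_id=3 -> matches Clark
  - book 6 (Quiet Streets): author_id=3 -> matches Clark
  - book 7 (Silent Waters): author_id=NULL, no match -> kept with NULL
All 7 rows appear; 1 has NULL author.

SQL:
SELECT a.title, b.name AS author
FROM books a
LEFT JOIN authors b ON a.author_id = b.id

Result:
title          | author
---------------+-------
Falling Leaves | Baker 
Distant Shores | Baker 
The Glass Key  | Brown 
Broken Clocks  | Scott 
Stone Bridges  | Clark 
Quiet Streets  | Clark 
Silent Waters  | NULL  


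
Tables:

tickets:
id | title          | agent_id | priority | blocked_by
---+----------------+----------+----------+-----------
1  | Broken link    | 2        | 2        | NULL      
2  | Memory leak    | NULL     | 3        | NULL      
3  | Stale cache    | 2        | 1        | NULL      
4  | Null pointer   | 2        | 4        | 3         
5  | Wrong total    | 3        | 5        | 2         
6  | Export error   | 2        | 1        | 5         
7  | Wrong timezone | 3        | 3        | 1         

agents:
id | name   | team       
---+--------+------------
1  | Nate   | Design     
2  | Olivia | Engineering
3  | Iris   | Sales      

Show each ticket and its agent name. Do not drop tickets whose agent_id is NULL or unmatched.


LEFT JOIN keeps every row from tickets (the left table); where agent_id has no match in agents, the agent columns become NULL. Walk through each ticket:
  - ticket 1 (Broken link): agent_id=2 -> matches Olivia
  - ticket 2 (Memory leak): agent_id=NULL, no match -> kept with NULL
  - ticket 3 (Stale cache): agent_id=2 -> matches Olivia
  - ticket 4 (Null pointer): agent_id=2 -> matches Olivia
  - ticket 5 (Wrong total): agent_id=3 -> matches Iris
  - ticket 6 (Export error): agent_id=2 -> matches Olivia
  - ticket 7 (Wrong timezone): agent_id=3 -> matches Iris
All 7 rows appear; 1 has NULL agent.

SQL:
SELECT a.title, b.name AS agent
FROM tickets a
LEFT JOIN agents b ON a.agent_id = b.id

Result:
title          | agent 
---------------+-------
Broken link    | Olivia
Memory leak    | NULL  
Stale cache    | Olivia
Null pointer   | Olivia
Wrong total    | Iris  
Export error   | Olivia
Wrong timezone | Iris  


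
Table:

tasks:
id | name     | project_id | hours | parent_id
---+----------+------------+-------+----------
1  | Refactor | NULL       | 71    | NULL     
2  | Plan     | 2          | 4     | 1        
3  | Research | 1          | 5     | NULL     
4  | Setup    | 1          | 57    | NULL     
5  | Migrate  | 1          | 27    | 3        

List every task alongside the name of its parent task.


This is a self-join: tasks is joined to a second copy of itself, matching each row's parent_id to another row's id. Use LEFT JOIN so rows with parent_id=NULL are kept.
  - task 1 (Refactor): parent_id=NULL -> NULL
  - task 2 (Plan): parent_id=1 -> Refactor
  - task 3 (Research): parent_id=NULL -> NULL
  - task 4 (Setup): parent_id=NULL -> NULL
  - task 5 (Migrate): parent_id=3 -> Research

SQL:
SELECT a.name AS item, b.name AS parent
FROM tasks a
LEFT JOIN tasks b ON a.parent_id = b.id

Result:
item     | parent  
---------+---------
Refactor | NULL    
Plan     | Refactor
Research | NULL    
Setup    | NULL    
Migrate  | Research


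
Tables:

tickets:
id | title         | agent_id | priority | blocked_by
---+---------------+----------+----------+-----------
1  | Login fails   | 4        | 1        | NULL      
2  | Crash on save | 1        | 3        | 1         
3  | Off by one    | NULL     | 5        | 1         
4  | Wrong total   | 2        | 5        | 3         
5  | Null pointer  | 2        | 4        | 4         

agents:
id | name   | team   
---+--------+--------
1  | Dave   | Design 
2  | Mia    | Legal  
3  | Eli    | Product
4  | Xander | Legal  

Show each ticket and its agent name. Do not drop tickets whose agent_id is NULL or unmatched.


LEFT JOIN keeps every row from tickets (the left table); where agent_id has no match in agents, the agent columns become NULL. Walk through each ticket:
  - ticket 1 (Login fails): agent_id=4 -> matches Xander
  - ticket 2 (Crash on save): agent_id=1 -> matches Dave
  - ticket 3 (Off by one): agent_id=NULL, no match -> kept with NULL
  - ticket 4 (Wrong total): agent_id=2 -> matches Mia
  - ticket 5 (Null pointer): agent_id=2 -> matches Mia
All 5 rows appear; 1 has NULL agent.

SQL:
SELECT a.title, b.name AS agent
FROM tickets a
LEFT JOIN agents b ON a.agent_id = b.id

Result:
title         | agent 
--------------+-------
Login fails   | Xander
Crash on save | Dave  
Off by one    | NULL  
Wrong total   | Mia   
Null pointer  | Mia   


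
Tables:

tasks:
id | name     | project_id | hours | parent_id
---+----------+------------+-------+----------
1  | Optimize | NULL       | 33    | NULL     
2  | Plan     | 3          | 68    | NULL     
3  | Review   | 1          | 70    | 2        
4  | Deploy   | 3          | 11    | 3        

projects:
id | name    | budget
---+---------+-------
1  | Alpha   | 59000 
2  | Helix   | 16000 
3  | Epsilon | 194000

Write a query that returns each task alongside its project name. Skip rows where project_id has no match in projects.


INNER JOIN keeps only tasks rows whose project_id matches an id in projects. Walk through each task:
  - task 1 (Optimize): project_id=NULL, no match -> dropped
  - task 2 (Plan): project_id=3 -> matches Epsilon
  - task 3 (Review): project_id=1 -> matches Alpha
  - task 4 (Deploy): project_id=3 -> matches Epsilon
So 1 of 4 rows is dropped.

SQL:
SELECT a.name, b.name AS project
FROM tasks a
INNER JOIN projects b ON a.project_id = b.id

Result:
name   | project
-------+--------
Plan   | Epsilon
Review | Alpha  
Deploy | Epsilon


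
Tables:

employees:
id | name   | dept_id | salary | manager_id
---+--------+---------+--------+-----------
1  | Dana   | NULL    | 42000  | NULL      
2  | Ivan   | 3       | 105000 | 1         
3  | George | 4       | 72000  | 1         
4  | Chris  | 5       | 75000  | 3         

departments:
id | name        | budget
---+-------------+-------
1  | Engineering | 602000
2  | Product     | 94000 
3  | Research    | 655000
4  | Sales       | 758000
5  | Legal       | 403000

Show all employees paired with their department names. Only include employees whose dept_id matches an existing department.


INNER JOIN keeps only employees rows whose dept_id matches an id in departments. Walk through each employee:
  - employee 1 (Dana): dept_id=NULL, no match -> dropped
  - employee 2 (Ivan): dept_id=3 -> matches Research
  - employee 3 (George): dept_id=4 -> matches Sales
  - employee 4 (Chris): dept_id=5 -> matches Legal
So 1 of 4 rows is dropped.

SQL:
SELECT a.name, b.name AS department
FROM employees a
INNER JOIN departments b ON a.dept_id = b.id

Result:
name   | department
-------+-----------
Ivan   | Research  
George | Sales     
Chris  | Legal     


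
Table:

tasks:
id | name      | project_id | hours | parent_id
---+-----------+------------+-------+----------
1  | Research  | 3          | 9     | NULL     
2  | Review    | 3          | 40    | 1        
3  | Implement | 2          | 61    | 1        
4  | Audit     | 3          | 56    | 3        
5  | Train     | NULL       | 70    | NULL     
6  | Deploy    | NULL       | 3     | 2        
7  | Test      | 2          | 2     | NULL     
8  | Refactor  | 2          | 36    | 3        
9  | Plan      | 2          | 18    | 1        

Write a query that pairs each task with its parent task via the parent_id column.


This is a self-join: tasks is joined to a second copy of itself, matching each row's parent_id to another row's id. Use LEFT JOIN so rows with parent_id=NULL are kept.
  - task 1 (Research): parent_id=NULL -> NULL
  - task 2 (Review): parent_id=1 -> Research
  - task 3 (Implement): parent_id=1 -> Research
  - task 4 (Audit): parent_id=3 -> Implement
  - task 5 (Train): parent_id=NULL -> NULL
  - task 6 (Deploy): parent_id=2 -> Review
  - task 7 (Test): parent_id=NULL -> NULL
  - task 8 (Refactor): parent_id=3 -> Implement
  - task 9 (Plan): parent_id=1 -> Research

SQL:
SELECT a.name AS item, b.name AS parent
FROM tasks a
LEFT JOIN tasks b ON a.parent_id = b.id

Result:
item      | parent   
----------+----------
Research  | NULL     
Review    | Research 
Implement | Research 
Audit     | Implement
Train     | NULL     
Deploy    | Review   
Test      | NULL     
Refactor  | Implement
Plan      | Research 


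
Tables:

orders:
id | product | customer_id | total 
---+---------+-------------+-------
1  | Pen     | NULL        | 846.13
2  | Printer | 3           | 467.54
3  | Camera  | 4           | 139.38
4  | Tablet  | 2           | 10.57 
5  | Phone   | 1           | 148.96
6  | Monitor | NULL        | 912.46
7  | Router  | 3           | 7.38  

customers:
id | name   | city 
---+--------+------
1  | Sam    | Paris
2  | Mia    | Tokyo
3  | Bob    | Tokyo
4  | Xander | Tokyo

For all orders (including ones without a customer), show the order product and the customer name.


LEFT JOIN keeps every row from orders (the left table); where customer_id has no match in customers, the customer columns become NULL. Walk through each order:
  - order 1 (Pen): customer_id=NULL, no match -> kept with NULL
  - order 2 (Printer): customer_id=3 -> matches Bob
  - order 3 (Camera): customer_id=4 -> matches Xander
  - order 4 (Tablet): customer_id=2 -> matches Mia
  - order 5 (Phone): customer_id=1 -> matches Sam
  - order 6 (Monitor): customer_id=NULL, no match -> kept with NULL
  - order 7 (Router): customer_id=3 -> matches Bob
All 7 rows appear; 2 have NULL customer.

SQL:
SELECT a.product, b.name AS customer
FROM orders a
LEFT JOIN customers b ON a.customer_id = b.id

Result:
product | customer
--------+---------
Pen     | NULL    
Printer | Bob     
Camera  | Xander  
Tablet  | Mia     
Phone   | Sam     
Monitor | NULL    
Router  | Bob     


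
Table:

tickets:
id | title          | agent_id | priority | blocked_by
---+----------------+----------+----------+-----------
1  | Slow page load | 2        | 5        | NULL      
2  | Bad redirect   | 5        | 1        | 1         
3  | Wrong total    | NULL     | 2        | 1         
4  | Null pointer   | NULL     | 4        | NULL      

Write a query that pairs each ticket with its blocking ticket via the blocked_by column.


This is a self-join: tickets is joined to a second copy of itself, matching each row's blocked_by to another row's id. Use LEFT JOIN so rows with blocked_by=NULL are kept.
  - ticket 1 (Slow page load): blocked_by=NULL -> NULL
  - ticket 2 (Bad redirect): blocked_by=1 -> Slow page load
  - ticket 3 (Wrong total): blocked_by=1 -> Slow page load
  - ticket 4 (Null pointer): blocked_by=NULL -> NULL

SQL:
SELECT a.title AS item, b.title AS blocked_by
FROM tickets a
LEFT JOIN tickets b ON a.blocked_by = b.id

Result:
item           | blocked_by    
---------------+---------------
Slow page load | NULL          
Bad redirect   | Slow page load
Wrong total    | Slow page load
Null pointer   | NULL          


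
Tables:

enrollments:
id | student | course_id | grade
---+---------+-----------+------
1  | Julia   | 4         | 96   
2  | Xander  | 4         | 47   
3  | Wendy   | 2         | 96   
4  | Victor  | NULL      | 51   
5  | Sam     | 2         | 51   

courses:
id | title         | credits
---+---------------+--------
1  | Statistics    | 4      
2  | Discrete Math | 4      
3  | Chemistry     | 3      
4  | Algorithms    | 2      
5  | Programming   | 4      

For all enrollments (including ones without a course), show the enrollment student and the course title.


LEFT JOIN keeps every row from enrollments (the left table); where course_id has no match in courses, the course columns become NULL. Walk through each enrollment:
  - enrollment 1 (Julia): course_id=4 -> matches Algorithms
  - enrollment 2 (Xander): course_id=4 -> matches Algorithms
  - enrollment 3 (Wendy): course_id=2 -> matches Discrete Math
  - enrollment 4 (Victor): course_id=NULL, no match -> kept with NULL
  - enrollment 5 (Sam): course_id=2 -> matches Discrete Math
All 5 rows appear; 1 has NULL course.

SQL:
SELECT a.student, b.title AS course
FROM enrollments a
LEFT JOIN courses b ON a.course_id = b.id

Result:
student | course       
--------+--------------
Julia   | Algorithms   
Xander  | Algorithms   
Wendy   | Discrete Math
Victor  | NULL         
Sam     | Discrete Math


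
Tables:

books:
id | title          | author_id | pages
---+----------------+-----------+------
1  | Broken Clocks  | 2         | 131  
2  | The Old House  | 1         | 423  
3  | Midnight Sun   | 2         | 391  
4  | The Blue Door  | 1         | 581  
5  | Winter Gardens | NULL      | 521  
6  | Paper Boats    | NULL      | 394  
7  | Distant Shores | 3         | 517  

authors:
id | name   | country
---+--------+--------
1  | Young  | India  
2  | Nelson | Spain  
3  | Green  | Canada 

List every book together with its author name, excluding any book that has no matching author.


INNER JOIN keeps only books rows whose author_id matches an id in authors. Walk through each book:
  - book 1 (Broken Clocks): author_id=2 -> matches Nelson
  - book 2 (The Old House): author_id=1 -> matches Young
  - book 3 (Midnight Sun): author_id=2 -> matches Nelson
  - book 4 (The Blue Door): author_id=1 -> matches Young
  - book 5 (Winter Gardens): author_id=NULL, no match -> dropped
  - book 6 (Paper Boats): author_id=NULL, no match -> dropped
  - book 7 (Distant Shores): author_id=3 -> matches Green
So 2 of 7 rows are dropped.

SQL:
SELECT a.title, b.name AS author
FROM books a
INNER JOIN authors b ON a.author_id = b.id

Result:
title          | author
---------------+-------
Broken Clocks  | Nelson
The Old House  | Young 
Midnight Sun   | Nelson
The Blue Door  | Young 
Distant Shores | Green 


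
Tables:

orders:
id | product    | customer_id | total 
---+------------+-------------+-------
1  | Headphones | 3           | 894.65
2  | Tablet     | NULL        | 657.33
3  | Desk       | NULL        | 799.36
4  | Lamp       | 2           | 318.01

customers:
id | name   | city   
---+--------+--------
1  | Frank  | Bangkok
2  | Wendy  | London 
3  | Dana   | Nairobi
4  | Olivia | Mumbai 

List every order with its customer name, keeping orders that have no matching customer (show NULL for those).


LEFT JOIN keeps every row from orders (the left table); where customer_id has no match in customers, the customer columns become NULL. Walk through each order:
  - order 1 (Headphones): customer_id=3 -> matches Dana
  - order 2 (Tablet): customer_id=NULL, no match -> kept with NULL
  - order 3 (Desk): customer_id=NULL, no match -> kept with NULL
  - order 4 (Lamp): customer_id=2 -> matches Wendy
All 4 rows appear; 2 have NULL customer.

SQL:
SELECT a.product, b.name AS customer
FROM orders a
LEFT JOIN customers b ON a.customer_id = b.id

Result:
product    | customer
-----------+---------
Headphones | Dana    
Tablet     | NULL    
Desk       | NULL    
Lamp       | Wendy   


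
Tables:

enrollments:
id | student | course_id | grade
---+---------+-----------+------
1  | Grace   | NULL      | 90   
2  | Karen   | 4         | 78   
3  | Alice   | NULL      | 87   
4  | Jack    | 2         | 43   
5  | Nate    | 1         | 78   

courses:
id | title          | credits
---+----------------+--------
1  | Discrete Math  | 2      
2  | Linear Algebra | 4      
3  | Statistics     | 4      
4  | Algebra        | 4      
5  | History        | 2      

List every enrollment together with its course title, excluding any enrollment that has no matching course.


INNER JOIN keeps only enrollments rows whose course_id matches an id in courses. Walk through each enrollment:
  - enrollment 1 (Grace): course_id=NULL, no match -> dropped
  - enrollment 2 (Karen): course_id=4 -> matches Algebra
  - enrollment 3 (Alice): course_id=NULL, no match -> dropped
  - enrollment 4 (Jack): course_id=2 -> matches Linear Algebra
  - enrollment 5 (Nate): course_id=1 -> matches Discrete Math
So 2 of 5 rows are dropped.

SQL:
SELECT a.student, b.title AS course
FROM enrollments a
INNER JOIN courses b ON a.course_id = b.id

Result:
student | course        
--------+---------------
Karen   | Algebra       
Jack    | Linear Algebra
Nate    | Discrete Math 


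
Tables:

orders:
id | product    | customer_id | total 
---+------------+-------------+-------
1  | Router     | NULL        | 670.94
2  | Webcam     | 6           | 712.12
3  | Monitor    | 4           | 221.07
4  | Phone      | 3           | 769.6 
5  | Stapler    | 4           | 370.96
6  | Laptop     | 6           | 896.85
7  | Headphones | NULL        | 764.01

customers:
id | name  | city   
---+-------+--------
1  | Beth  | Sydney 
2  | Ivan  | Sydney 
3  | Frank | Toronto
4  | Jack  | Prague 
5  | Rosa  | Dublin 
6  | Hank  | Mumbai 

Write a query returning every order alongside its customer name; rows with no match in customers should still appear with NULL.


LEFT JOIN keeps every row from orders (the left table); where customer_id has no match in customers, the customer columns become NULL. Walk through each order:
  - order 1 (Router): customer_id=NULL, no match -> kept with NULL
  - order 2 (Webcam): customer_id=6 -> matches Hank
  - order 3 (Monitor): customer_id=4 -> matches Jack
  - order 4 (Phone): customer_id=3 -> matches Frank
  - order 5 (Stapler): customer_id=4 -> matches Jack
  - order 6 (Laptop): customer_id=6 -> matches Hank
  - order 7 (Headphones): customer_id=NULL, no match -> kept with NULL
All 7 rows appear; 2 have NULL customer.

SQL:
SELECT a.product, b.name AS customer
FROM orders a
LEFT JOIN customers b ON a.customer_id = b.id

Result:
product    | customer
-----------+---------
Router     | NULL    
Webcam     | Hank    
Monitor    | Jack    
Phone      | Frank   
Stapler    | Jack    
Laptop     | Hank    
Headphones | NULL    


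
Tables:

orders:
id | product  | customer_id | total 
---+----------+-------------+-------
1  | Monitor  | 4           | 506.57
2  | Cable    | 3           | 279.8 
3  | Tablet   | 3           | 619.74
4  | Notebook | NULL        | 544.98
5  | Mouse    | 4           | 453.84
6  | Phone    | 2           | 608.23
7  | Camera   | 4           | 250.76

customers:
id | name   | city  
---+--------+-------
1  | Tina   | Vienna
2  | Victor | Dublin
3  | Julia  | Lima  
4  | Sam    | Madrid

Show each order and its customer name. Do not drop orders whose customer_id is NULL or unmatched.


LEFT JOIN keeps every row from orders (the left table); where customer_id has no match in customers, the customer columns become NULL. Walk through each order:
  - order 1 (Monitor): customer_id=4 -> matches Sam
  - order 2 (Cable): customer_id=3 -> matches Julia
  - order 3 (Tablet): customer_id=3 -> matches Julia
  - order 4 (Notebook): customer_id=NULL, no match -> kept with NULL
  - order 5 (Mouse): customer_id=4 -> matches Sam
  - order 6 (Phone): customer_id=2 -> matches Victor
  - order 7 (Camera): customer_id=4 -> matches Sam
All 7 rows appear; 1 has NULL customer.

SQL:
SELECT a.product, b.name AS customer
FROM orders a
LEFT JOIN customers b ON a.customer_id = b.id

Result:
product  | customer
---------+---------
Monitor  | Sam     
Cable    | Julia   
Tablet   | Julia   
Notebook | NULL    
Mouse    | Sam     
Phone    | Victor  
Camera   | Sam     


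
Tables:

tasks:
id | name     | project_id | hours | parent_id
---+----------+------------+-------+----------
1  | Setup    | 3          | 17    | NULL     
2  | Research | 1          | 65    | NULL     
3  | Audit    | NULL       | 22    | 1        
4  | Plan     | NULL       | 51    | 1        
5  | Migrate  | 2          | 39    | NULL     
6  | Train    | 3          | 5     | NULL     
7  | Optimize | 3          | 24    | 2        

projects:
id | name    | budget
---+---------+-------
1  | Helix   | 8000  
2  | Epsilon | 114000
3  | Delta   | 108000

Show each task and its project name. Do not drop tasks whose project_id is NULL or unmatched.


LEFT JOIN keeps every row from tasks (the left table); where project_id has no match in projects, the project columns become NULL. Walk through each task:
  - task 1 (Setup): project_id=3 -> matches Delta
  - task 2 (Research): project_id=1 -> matches Helix
  - task 3 (Audit): project_id=NULL, no match -> kept with NULL
  - task 4 (Plan): project_id=NULL, no match -> kept with NULL
  - task 5 (Migrate): project_id=2 -> matches Epsilon
  - task 6 (Train): project_id=3 -> matches Delta
  - task 7 (Optimize): project_id=3 -> matches Delta
All 7 rows appear; 2 have NULL project.

SQL:
SELECT a.name, b.name AS project
FROM tasks a
LEFT JOIN projects b ON a.project_id = b.id

Result:
name     | project
---------+--------
Setup    | Delta  
Research | Helix  
Audit    | NULL   
Plan     | NULL   
Migrate  | Epsilon
Train    | Delta  
Optimize | Delta  


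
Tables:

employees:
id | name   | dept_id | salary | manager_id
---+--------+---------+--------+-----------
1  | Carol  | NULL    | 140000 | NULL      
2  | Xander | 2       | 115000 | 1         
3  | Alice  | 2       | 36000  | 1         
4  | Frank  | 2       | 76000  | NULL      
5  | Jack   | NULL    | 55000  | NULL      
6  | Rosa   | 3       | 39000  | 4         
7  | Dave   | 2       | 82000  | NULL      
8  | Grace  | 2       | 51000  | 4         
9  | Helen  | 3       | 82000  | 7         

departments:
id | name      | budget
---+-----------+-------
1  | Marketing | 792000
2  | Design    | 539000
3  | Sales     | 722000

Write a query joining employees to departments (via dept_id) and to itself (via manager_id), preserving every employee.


Two LEFT JOINs from the same base table employees: one to departments via dept_id, one to employees itself via manager_id. Both are LEFT so every employee is preserved.
Match against departments:
  - employee 1 (Carol): dept_id=NULL, no match -> kept with NULL
  - employee 2 (Xander): dept_id=2 -> matches Design
  - employee 3 (Alice): dept_id=2 -> matches Design
  - employee 4 (Frank): dept_id=2 -> matches Design
  - employee 5 (Jack): dept_id=NULL, no match -> kept with NULL
  - employee 6 (Rosa): dept_id=3 -> matches Sales
  - employee 7 (Dave): dept_id=2 -> matches Design
  - employee 8 (Grace): dept_id=2 -> matches Design
  - employee 9 (Helen): dept_id=3 -> matches Sales
Match against employees (self):
  - employee 1 (Carol): manager_id=NULL -> NULL
  - employee 2 (Xander): manager_id=1 -> Carol
  - employee 3 (Alice): manager_id=1 -> Carol
  - employee 4 (Frank): manager_id=NULL -> NULL
  - employee 5 (Jack): manager_id=NULL -> NULL
  - employee 6 (Rosa): manager_id=4 -> Frank
  - employee 7 (Dave): manager_id=NULL -> NULL
  - employee 8 (Grace): manager_id=4 -> Frank
  - employee 9 (Helen): manager_id=7 -> Dave

SQL:
SELECT a.name, b.name AS department, c.name AS manager
FROM employees a
LEFT JOIN departments b ON a.dept_id = b.id
LEFT JOIN employees c ON a.manager_id = c.id

Result:
name   | department | manager
-------+------------+--------
Carol  | NULL       | NULL   
Xander | Design     | Carol  
Alice  | Design     | Carol  
Frank  | Design     | NULL   
Jack   | NULL       | NULL   
Rosa   | Sales      | Frank  
Dave   | Design     | NULL   
Grace  | Design     | Frank  
Helen  | Sales      | Dave   


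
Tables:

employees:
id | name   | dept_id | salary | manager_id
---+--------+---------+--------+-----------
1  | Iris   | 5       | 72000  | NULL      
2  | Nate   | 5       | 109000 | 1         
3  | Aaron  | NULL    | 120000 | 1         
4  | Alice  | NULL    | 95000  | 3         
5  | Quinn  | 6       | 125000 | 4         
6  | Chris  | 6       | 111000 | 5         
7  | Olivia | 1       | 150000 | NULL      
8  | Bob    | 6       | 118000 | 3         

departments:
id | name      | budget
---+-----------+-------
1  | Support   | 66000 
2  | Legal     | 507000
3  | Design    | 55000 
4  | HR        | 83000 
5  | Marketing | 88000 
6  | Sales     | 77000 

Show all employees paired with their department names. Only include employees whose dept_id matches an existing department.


INNER JOIN keeps only employees rows whose dept_id matches an id in departments. Walk through each employee:
  - employee 1 (Iris): dept_id=5 -> matches Marketing
  - employee 2 (Nate): dept_id=5 -> matches Marketing
  - employee 3 (Aaron): dept_id=NULL, no match -> dropped
  - employee 4 (Alice): dept_id=NULL, no match -> dropped
  - employee 5 (Quinn): dept_id=6 -> matches Sales
  - employee 6 (Chris): dept_id=6 -> matches Sales
  - employee 7 (Olivia): dept_id=1 -> matches Support
  - employee 8 (Bob): dept_id=6 -> matches Sales
So 2 of 8 rows are dropped.

SQL:
SELECT a.name, b.name AS department
FROM employees a
INNER JOIN departments b ON a.dept_id = b.id

Result:
name   | department
-------+-----------
Iris   | Marketing 
Nate   | Marketing 
Quinn  | Sales     
Chris  | Sales     
Olivia | Support   
Bob    | Sales     


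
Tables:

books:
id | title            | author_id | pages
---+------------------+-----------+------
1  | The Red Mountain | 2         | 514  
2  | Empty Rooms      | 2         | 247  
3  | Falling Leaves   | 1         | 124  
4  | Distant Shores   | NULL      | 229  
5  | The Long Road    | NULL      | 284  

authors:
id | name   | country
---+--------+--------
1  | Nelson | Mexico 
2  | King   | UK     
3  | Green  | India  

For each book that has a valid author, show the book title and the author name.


INNER JOIN keeps only books rows whose author_id matches an id in authors. Walk through each book:
  - book 1 (The Red Mountain): author_id=2 -> matches King
  - book 2 (Empty Rooms): author_id=2 -> matches King
  - book 3 (Falling Leaves): author_id=1 -> matches Nelson
  - book 4 (Distant Shores): author_id=NULL, no match -> dropped
  - book 5 (The Long Road): author_id=NULL, no match -> dropped
So 2 of 5 rows are dropped.

SQL:
SELECT a.title, b.name AS author
FROM books a
INNER JOIN authors b ON a.author_id = b.id

Result:
title            | author
-----------------+-------
The Red Mountain | King  
Empty Rooms      | King  
Falling Leaves   | Nelson


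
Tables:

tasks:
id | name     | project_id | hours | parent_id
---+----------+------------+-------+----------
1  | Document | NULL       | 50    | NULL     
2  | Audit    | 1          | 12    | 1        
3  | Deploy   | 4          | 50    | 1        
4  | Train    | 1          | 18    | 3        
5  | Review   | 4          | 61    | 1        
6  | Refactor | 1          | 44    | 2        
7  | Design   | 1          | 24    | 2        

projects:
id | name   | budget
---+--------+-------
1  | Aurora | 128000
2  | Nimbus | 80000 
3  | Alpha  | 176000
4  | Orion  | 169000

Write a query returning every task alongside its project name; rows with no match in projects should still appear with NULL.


LEFT JOIN keeps every row from tasks (the left table); where project_id has no match in projects, the project columns become NULL. Walk through each task:
  - task 1 (Document): project_id=NULL, no match -> kept with NULL
  - task 2 (Audit): project_id=1 -> matches Aurora
  - task 3 (Deploy): project_id=4 -> matches Orion
  - task 4 (Train): project_id=1 -> matches Aurora
  - task 5 (Review): project_id=4 -> matches Orion
  - task 6 (Refactor): project_id=1 -> matches Aurora
  - task 7 (Design): project_id=1 -> matches Aurora
All 7 rows appear; 1 has NULL project.

SQL:
SELECT a.name, b.name AS project
FROM tasks a
LEFT JOIN projects b ON a.project_id = b.id

Result:
name     | project
---------+--------
Document | NULL   
Audit    | Aurora 
Deploy   | Orion  
Train    | Aurora 
Review   | Orion  
Refactor | Aurora 
Design   | Aurora 


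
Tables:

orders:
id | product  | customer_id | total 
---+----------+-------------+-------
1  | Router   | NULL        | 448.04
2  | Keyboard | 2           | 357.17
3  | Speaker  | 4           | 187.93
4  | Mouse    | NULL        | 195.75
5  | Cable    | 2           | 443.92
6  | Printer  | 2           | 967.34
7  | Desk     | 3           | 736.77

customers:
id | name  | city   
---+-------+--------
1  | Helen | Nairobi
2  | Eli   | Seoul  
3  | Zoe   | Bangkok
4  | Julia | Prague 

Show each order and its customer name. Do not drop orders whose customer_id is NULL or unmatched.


LEFT JOIN keeps every row from orders (the left table); where customer_id has no match in customers, the customer columns become NULL. Walk through each order:
  - order 1 (Router): customer_id=NULL, no match -> kept with NULL
  - order 2 (Keyboard): customer_id=2 -> matches Eli
  - order 3 (Speaker): customer_id=4 -> matches Julia
  - order 4 (Mouse): customer_id=NULL, no match -> kept with NULL
  - order 5 (Cable): customer_id=2 -> matches Eli
  - order 6 (Printer): customer_id=2 -> matches Eli
  - order 7 (Desk): customer_id=3 -> matches Zoe
All 7 rows appear; 2 have NULL customer.

SQL:
SELECT a.product, b.name AS customer
FROM orders a
LEFT JOIN customers b ON a.customer_id = b.id

Result:
product  | customer
---------+---------
Router   | NULL    
Keyboard | Eli     
Speaker  | Julia   
Mouse    | NULL    
Cable    | Eli     
Printer  | Eli     
Desk     | Zoe     


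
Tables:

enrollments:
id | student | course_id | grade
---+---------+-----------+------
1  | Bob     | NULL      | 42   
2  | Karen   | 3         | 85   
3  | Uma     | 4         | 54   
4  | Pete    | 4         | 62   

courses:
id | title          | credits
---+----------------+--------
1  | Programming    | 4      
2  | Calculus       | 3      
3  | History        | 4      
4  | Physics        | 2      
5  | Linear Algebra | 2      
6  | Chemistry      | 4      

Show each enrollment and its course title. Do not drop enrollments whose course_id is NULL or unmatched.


LEFT JOIN keeps every row from enrollments (the left table); where course_id has no match in courses, the course columns become NULL. Walk through each enrollment:
  - enrollment 1 (Bob): course_id=NULL, no match -> kept with NULL
  - enrollment 2 (Karen): course_id=3 -> matches History
  - enrollment 3 (Uma): course_id=4 -> matches Physics
  - enrollment 4 (Pete): course_id=4 -> matches Physics
All 4 rows appear; 1 has NULL course.

SQL:
SELECT a.student, b.title AS course
FROM enrollments a
LEFT JOIN courses b ON a.course_id = b.id

Result:
student | course 
--------+--------
Bob     | NULL   
Karen   | History
Uma     | Physics
Pete    | Physics


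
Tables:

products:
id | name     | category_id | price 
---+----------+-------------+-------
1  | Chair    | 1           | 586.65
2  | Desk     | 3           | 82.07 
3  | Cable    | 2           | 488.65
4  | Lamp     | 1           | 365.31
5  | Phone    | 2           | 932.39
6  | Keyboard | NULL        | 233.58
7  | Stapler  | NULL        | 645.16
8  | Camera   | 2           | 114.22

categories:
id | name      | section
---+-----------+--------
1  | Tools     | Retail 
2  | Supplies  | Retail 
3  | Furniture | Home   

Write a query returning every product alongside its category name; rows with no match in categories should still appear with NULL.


LEFT JOIN keeps every row from products (the left table); where category_id has no match in categories, the category columns become NULL. Walk through each product:
  - product 1 (Chair): category_id=1 -> matches Tools
  - product 2 (Desk): category_id=3 -> matches Furniture
  - product 3 (Cable): category_id=2 -> matches Supplies
  - product 4 (Lamp): category_id=1 -> matches Tools
  - product 5 (Phone): category_id=2 -> matches Supplies
  - product 6 (Keyboard): category_id=NULL, no match -> kept with NULL
  - product 7 (Stapler): category_id=NULL, no match -> kept with NULL
  - product 8 (Camera): category_id=2 -> matches Supplies
All 8 rows appear; 2 have NULL category.

SQL:
SELECT a.name, b.name AS category
FROM products a
LEFT JOIN categories b ON a.category_id = b.id

Result:
name     | category 
---------+----------
Chair    | Tools    
Desk     | Furniture
Cable    | Supplies 
Lamp     | Tools    
Phone    | Supplies 
Keyboard | NULL     
Stapler  | NULL     
Camera   | Supplies 


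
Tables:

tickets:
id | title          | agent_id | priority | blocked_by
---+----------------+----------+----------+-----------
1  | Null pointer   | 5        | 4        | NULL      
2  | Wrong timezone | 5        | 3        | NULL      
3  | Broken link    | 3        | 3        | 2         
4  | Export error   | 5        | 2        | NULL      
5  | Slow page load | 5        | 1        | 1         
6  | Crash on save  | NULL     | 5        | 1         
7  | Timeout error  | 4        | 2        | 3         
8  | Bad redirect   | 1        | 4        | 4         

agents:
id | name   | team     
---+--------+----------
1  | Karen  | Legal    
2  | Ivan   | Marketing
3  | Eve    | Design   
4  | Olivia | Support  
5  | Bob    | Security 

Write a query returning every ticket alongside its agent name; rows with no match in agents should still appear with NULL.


LEFT JOIN keeps every row from tickets (the left table); where agent_id has no match in agents, the agent columns become NULL. Walk through each ticket:
  - ticket 1 (Null pointer): agent_id=5 -> matches Bob
  - ticket 2 (Wrong timezone): agent_id=5 -> matches Bob
  - ticket 3 (Broken link): agent_id=3 -> matches Eve
  - ticket 4 (Export error): agent_id=5 -> matches Bob
  - ticket 5 (Slow page load): agent_id=5 -> matches Bob
  - ticket 6 (Crash on save): agent_id=NULL, no match -> kept with NULL
  - ticket 7 (Timeout error): agent_id=4 -> matches Olivia
  - ticket 8 (Bad redirect): agent_id=1 -> matches Karen
All 8 rows appear; 1 has NULL agent.

SQL:
SELECT a.title, b.name AS agent
FROM tickets a
LEFT JOIN agents b ON a.agent_id = b.id

Result:
title          | agent 
---------------+-------
Null pointer   | Bob   
Wrong timezone | Bob   
Broken link    | Eve   
Export error   | Bob   
Slow page load | Bob   
Crash on save  | NULL  
Timeout error  | Olivia
Bad redirect   | Karen 


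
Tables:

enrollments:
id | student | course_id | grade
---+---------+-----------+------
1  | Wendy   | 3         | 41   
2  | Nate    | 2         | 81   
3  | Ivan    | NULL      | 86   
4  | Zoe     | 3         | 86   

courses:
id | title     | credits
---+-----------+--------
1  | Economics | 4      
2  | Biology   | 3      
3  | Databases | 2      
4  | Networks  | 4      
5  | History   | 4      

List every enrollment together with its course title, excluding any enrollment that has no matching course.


INNER JOIN keeps only enrollments rows whose course_id matches an id in courses. Walk through each enrollment:
  - enrollment 1 (Wendy): course_id=3 -> matches Databases
  - enrollment 2 (Nate): course_id=2 -> matches Biology
  - enrollment 3 (Ivan): course_id=NULL, no match -> dropped
  - enrollment 4 (Zoe): course_id=3 -> matches Databases
So 1 of 4 rows is dropped.

SQL:
SELECT a.student, b.title AS course
FROM enrollments a
INNER JOIN courses b ON a.course_id = b.id

Result:
student | course   
--------+----------
Wendy   | Databases
Nate    | Biology  
Zoe     | Databases


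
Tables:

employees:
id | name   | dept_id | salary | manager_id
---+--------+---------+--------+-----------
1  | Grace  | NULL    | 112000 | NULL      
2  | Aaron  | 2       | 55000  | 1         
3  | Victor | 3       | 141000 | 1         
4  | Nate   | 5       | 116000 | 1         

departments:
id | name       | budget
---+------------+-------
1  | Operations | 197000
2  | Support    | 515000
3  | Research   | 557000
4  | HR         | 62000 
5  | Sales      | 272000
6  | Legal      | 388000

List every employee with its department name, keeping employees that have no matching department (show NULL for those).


LEFT JOIN keeps every row from employees (the left table); where dept_id has no match in departments, the department columns become NULL. Walk through each employee:
  - employee 1 (Grace): dept_id=NULL, no match -> kept with NULL
  - employee 2 (Aaron): dept_id=2 -> matches Support
  - employee 3 (Victor): dept_id=3 -> matches Research
  - employee 4 (Nate): dept_id=5 -> matches Sales
All 4 rows appear; 1 has NULL department.

SQL:
SELECT a.name, b.name AS department
FROM employees a
LEFT JOIN departments b ON a.dept_id = b.id

Result:
name   | department
-------+-----------
Grace  | NULL      
Aaron  | Support   
Victor | Research  
Nate   | Sales     


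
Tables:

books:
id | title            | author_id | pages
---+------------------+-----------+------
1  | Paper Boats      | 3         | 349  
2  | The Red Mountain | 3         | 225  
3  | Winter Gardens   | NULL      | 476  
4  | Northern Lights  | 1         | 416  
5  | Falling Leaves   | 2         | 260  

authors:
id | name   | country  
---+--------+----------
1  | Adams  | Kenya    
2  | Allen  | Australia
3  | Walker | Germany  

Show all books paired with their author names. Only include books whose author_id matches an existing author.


INNER JOIN keeps only books rows whose author_id matches an id in authors. Walk through each book:
  - book 1 (Paper Boats): author_id=3 -> matches Walker
  - book 2 (The Red Mountain): author_id=3 -> matches Walker
  - book 3 (Winter Gardens): author_id=NULL, no match -> dropped
  - book 4 (Northern Lights): author_id=1 -> matches Adams
  - book 5 (Falling Leaves): author_id=2 -> matches Allen
So 1 of 5 rows is dropped.

SQL:
SELECT a.title, b.name AS author
FROM books a
INNER JOIN authors b ON a.author_id = b.id

Result:
title            | author
-----------------+-------
Paper Boats      | Walker
The Red Mountain | Walker
Northern Lights  | Adams 
Falling Leaves   | Allen 
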